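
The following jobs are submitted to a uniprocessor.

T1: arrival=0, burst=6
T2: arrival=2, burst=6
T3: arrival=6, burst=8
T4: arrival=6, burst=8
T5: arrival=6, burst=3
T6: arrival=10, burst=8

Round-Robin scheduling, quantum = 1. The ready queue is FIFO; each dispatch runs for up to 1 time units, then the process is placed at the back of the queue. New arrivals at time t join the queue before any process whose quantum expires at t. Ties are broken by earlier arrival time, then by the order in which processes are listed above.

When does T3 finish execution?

36

Timeline: | T1 0-2 | T2 2-3 | T1 3-4 | T2 4-5 | T1 5-6 | T2 6-7 | T3 7-8 | T4 8-9 | T5 9-10 | T1 10-11 | T2 11-12 | T3 12-13 | T4 13-14 | T6 14-15 | T5 15-16 | T1 16-17 | T2 17-18 | T3 18-19 | T4 19-20 | T6 20-21 | T5 21-22 | T2 22-23 | T3 23-24 | T4 24-25 | T6 25-26 | T3 26-27 | T4 27-28 | T6 28-29 | T3 29-30 | T4 30-31 | T6 31-32 | T3 32-33 | T4 33-34 | T6 34-35 | T3 35-36 | T4 36-37 | T6 37-39 |
Completion: T1=17  T2=23  T3=36  T4=37  T5=22  T6=39
Turnaround (C−A): T1=17  T2=21  T3=30  T4=31  T5=16  T6=29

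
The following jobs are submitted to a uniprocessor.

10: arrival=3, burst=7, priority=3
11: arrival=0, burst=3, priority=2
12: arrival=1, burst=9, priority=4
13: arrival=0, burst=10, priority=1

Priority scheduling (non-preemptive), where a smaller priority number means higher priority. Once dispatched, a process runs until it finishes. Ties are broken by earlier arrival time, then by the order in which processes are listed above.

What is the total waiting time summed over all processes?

39

Schedule: | 13 0-10 | 11 10-13 | 10 13-20 | 12 20-29 |
Completion: 10=20  11=13  12=29  13=10
Turnaround (C−A): 10=17  11=13  12=28  13=10
Waiting = turnaround − burst: 10=10, 11=10, 12=19, 13=0
Total waiting = 10 + 10 + 19 + 0 = 39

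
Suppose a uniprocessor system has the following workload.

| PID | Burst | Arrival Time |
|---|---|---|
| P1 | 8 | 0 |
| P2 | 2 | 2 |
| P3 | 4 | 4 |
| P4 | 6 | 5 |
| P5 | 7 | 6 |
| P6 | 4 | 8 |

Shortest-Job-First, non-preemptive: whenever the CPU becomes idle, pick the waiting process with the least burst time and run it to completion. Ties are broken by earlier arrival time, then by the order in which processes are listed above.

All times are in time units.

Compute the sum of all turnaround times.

Timeline: | P1 0-8 | P2 8-10 | P3 10-14 | P6 14-18 | P4 18-24 | P5 24-31 |
Completion: P1=8  P2=10  P3=14  P4=24  P5=31  P6=18
Turnaround = completion − arrival: P1=8, P2=8, P3=10, P4=19, P5=25, P6=10
Total turnaround = 8 + 8 + 10 + 19 + 25 + 10 = 80

80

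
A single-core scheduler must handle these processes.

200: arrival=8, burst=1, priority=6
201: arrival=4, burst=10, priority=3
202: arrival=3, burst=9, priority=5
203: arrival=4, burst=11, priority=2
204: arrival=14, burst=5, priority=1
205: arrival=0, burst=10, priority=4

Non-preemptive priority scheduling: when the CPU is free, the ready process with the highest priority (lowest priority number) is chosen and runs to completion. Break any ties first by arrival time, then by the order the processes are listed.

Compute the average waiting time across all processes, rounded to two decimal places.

17.50

Timeline: | 205 0-10 | 203 10-21 | 204 21-26 | 201 26-36 | 202 36-45 | 200 45-46 |
Completion: 200=46  201=36  202=45  203=21  204=26  205=10
Turnaround (C−A): 200=38  201=32  202=42  203=17  204=12  205=10
Waiting times: 200=37, 201=22, 202=33, 203=6, 204=7, 205=0
Average waiting = (37+22+33+6+7+0) / 6 = 105/6 = 17.50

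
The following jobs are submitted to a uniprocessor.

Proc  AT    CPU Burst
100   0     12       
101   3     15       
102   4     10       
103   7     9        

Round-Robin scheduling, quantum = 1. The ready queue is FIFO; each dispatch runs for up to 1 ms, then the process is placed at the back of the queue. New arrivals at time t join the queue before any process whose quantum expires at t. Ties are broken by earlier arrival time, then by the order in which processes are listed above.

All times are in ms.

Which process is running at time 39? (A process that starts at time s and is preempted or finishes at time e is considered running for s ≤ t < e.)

Schedule: | 100 0-3 | 101 3-4 | 100 4-5 | 102 5-6 | 101 6-7 | 100 7-8 | 102 8-9 | 103 9-10 | 101 10-11 | 100 11-12 | 102 12-13 | 103 13-14 | 101 14-15 | 100 15-16 | 102 16-17 | 103 17-18 | 101 18-19 | 100 19-20 | 102 20-21 | 103 21-22 | 101 22-23 | 100 23-24 | 102 24-25 | 103 25-26 | 101 26-27 | 100 27-28 | 102 28-29 | 103 29-30 | 101 30-31 | 100 31-32 | 102 32-33 | 103 33-34 | 101 34-35 | 100 35-36 | 102 36-37 | 103 37-38 | 101 38-39 | 102 39-40 | 103 40-41 | 101 41-46 |
Completion: 100=36  101=46  102=40  103=41

102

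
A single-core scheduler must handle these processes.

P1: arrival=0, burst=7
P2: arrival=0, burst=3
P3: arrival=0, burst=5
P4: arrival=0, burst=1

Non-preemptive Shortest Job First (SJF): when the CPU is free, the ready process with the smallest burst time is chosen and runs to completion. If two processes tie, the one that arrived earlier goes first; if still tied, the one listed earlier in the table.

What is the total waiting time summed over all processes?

Gantt: | P4 0-1 | P2 1-4 | P3 4-9 | P1 9-16 |
Completion: P1=16  P2=4  P3=9  P4=1
Waiting = turnaround − burst: P1=9, P2=1, P3=4, P4=0
Total waiting = 9 + 1 + 4 + 0 = 14

14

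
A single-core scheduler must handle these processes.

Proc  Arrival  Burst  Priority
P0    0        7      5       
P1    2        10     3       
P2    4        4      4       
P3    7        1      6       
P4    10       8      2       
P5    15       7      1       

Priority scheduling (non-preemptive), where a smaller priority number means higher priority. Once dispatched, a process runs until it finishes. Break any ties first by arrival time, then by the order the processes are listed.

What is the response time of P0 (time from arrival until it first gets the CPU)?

0

Timeline: | P0 0-7 | P1 7-17 | P5 17-24 | P4 24-32 | P2 32-36 | P3 36-37 |
Completion: P0=7  P1=17  P2=36  P3=37  P4=32  P5=24
Response(P0) = first start − arrival = 0 − 0 = 0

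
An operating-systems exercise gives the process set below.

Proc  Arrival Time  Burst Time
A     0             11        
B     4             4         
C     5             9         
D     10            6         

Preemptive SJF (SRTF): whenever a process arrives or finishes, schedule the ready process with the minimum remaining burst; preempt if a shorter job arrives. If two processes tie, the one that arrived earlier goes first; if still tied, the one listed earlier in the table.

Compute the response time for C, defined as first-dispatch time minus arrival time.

16

Schedule: | A 0-4 | B 4-8 | A 8-15 | D 15-21 | C 21-30 |
Completion: A=15  B=8  C=30  D=21
Response(C) = first start − arrival = 21 − 5 = 16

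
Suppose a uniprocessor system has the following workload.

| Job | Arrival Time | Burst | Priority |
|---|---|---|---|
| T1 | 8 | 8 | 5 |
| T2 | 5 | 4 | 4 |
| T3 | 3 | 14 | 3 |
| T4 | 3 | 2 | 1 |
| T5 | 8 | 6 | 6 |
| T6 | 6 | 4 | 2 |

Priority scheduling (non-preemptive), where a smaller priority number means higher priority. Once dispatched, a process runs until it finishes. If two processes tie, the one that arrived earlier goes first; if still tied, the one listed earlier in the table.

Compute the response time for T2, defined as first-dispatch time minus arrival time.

18

Gantt: | idle 0-3 | T4 3-5 | T3 5-19 | T6 19-23 | T2 23-27 | T1 27-35 | T5 35-41 |
Completion: T1=35  T2=27  T3=19  T4=5  T5=41  T6=23
Response(T2) = first start − arrival = 23 − 5 = 18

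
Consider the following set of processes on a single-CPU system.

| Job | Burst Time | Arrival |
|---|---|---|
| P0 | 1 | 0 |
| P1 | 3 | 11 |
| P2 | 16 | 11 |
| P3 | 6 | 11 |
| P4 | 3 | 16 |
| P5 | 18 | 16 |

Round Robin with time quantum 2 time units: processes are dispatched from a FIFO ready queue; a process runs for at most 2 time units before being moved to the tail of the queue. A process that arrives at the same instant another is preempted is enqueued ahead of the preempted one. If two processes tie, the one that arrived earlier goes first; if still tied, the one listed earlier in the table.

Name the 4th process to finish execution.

P3

Timeline: | P0 0-1 | idle 1-11 | P1 11-13 | P2 13-15 | P3 15-17 | P1 17-18 | P2 18-20 | P4 20-22 | P5 22-24 | P3 24-26 | P2 26-28 | P4 28-29 | P5 29-31 | P3 31-33 | P2 33-35 | P5 35-37 | P2 37-39 | P5 39-41 | P2 41-43 | P5 43-45 | P2 45-47 | P5 47-49 | P2 49-51 | P5 51-57 |
Completion: P0=1  P1=18  P2=51  P3=33  P4=29  P5=57
Turnaround (C−A): P0=1  P1=7  P2=40  P3=22  P4=13  P5=41
Finish order: P0 → P1 → P4 → P3 → P2 → P5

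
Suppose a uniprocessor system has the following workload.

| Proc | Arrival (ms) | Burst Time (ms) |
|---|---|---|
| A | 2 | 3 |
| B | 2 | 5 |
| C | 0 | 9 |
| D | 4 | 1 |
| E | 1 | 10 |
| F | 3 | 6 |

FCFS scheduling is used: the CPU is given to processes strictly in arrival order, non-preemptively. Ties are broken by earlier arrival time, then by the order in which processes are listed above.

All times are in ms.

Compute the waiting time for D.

29

Schedule: | C 0-9 | E 9-19 | A 19-22 | B 22-27 | F 27-33 | D 33-34 |
Completion: A=22  B=27  C=9  D=34  E=19  F=33
Turnaround (C−A): A=20  B=25  C=9  D=30  E=18  F=30
Waiting(D) = turnaround − burst = 30 − 1 = 29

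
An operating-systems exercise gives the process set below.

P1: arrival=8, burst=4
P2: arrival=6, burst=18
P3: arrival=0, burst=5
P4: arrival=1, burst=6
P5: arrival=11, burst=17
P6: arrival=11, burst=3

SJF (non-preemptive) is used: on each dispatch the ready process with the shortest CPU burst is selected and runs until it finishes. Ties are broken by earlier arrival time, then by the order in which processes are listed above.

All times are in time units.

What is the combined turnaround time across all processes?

Gantt: | P3 0-5 | P4 5-11 | P6 11-14 | P1 14-18 | P5 18-35 | P2 35-53 |
Completion: P1=18  P2=53  P3=5  P4=11  P5=35  P6=14
Turnaround = completion − arrival: P1=10, P2=47, P3=5, P4=10, P5=24, P6=3
Total turnaround = 10 + 47 + 5 + 10 + 24 + 3 = 99

99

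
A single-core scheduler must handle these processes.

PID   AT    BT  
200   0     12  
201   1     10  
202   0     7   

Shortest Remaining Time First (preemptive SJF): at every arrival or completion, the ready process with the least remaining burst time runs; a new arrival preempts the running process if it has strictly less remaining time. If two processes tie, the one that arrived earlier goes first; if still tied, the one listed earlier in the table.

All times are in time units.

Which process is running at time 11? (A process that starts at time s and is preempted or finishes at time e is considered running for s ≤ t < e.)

Schedule: | 202 0-7 | 201 7-17 | 200 17-29 |
Completion: 200=29  201=17  202=7
Turnaround (C−A): 200=29  201=16  202=7

201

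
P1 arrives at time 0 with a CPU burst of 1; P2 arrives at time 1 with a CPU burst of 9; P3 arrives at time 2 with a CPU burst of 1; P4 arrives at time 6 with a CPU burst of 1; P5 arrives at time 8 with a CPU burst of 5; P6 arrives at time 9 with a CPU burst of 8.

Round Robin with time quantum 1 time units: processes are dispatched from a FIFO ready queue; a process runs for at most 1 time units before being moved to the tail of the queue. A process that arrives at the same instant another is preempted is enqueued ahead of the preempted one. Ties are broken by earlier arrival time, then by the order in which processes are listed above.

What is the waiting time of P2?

Gantt: | P1 0-1 | P2 1-2 | P3 2-3 | P2 3-6 | P4 6-7 | P2 7-8 | P5 8-9 | P2 9-10 | P6 10-11 | P5 11-12 | P2 12-13 | P6 13-14 | P5 14-15 | P2 15-16 | P6 16-17 | P5 17-18 | P2 18-19 | P6 19-20 | P5 20-21 | P6 21-25 |
Completion: P1=1  P2=19  P3=3  P4=7  P5=21  P6=25
Turnaround (C−A): P1=1  P2=18  P3=1  P4=1  P5=13  P6=16
Waiting(P2) = turnaround − burst = 18 − 9 = 9

9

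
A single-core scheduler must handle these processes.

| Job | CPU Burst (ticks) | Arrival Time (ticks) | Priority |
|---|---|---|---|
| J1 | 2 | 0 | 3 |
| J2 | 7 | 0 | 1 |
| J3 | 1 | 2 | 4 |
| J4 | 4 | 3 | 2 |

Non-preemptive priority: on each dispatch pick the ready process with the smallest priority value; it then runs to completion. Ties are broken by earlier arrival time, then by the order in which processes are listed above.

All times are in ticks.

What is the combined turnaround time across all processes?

40

Gantt: | J2 0-7 | J4 7-11 | J1 11-13 | J3 13-14 |
Completion: J1=13  J2=7  J3=14  J4=11
Turnaround = completion − arrival: J1=13, J2=7, J3=12, J4=8
Total turnaround = 13 + 7 + 12 + 8 = 40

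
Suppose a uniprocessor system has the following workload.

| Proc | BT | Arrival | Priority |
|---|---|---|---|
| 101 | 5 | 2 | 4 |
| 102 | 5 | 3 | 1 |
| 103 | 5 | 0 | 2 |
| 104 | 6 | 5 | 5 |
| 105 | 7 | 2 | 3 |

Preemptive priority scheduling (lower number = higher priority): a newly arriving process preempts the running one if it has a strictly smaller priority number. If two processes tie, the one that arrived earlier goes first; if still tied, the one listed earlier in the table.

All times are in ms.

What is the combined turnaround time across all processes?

73

Timeline: | 103 0-3 | 102 3-8 | 103 8-10 | 105 10-17 | 101 17-22 | 104 22-28 |
Completion: 101=22  102=8  103=10  104=28  105=17
Turnaround = completion − arrival: 101=20, 102=5, 103=10, 104=23, 105=15
Total turnaround = 20 + 5 + 10 + 23 + 15 = 73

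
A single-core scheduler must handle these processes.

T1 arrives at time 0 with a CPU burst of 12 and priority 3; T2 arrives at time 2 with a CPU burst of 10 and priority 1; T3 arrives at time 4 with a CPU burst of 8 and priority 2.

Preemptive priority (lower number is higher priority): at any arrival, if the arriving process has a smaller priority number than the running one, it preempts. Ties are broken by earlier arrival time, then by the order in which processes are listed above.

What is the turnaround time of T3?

Gantt: | T1 0-2 | T2 2-12 | T3 12-20 | T1 20-30 |
Completion: T1=30  T2=12  T3=20
Turnaround(T3) = completion − arrival = 20 − 4 = 16

16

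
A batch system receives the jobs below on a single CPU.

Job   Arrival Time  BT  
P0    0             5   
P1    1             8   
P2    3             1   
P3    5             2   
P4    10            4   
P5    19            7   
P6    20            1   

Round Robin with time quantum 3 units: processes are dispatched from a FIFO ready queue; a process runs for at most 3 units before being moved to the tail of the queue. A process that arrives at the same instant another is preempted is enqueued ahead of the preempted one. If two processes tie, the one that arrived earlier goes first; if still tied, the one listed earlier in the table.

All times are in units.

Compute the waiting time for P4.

Timeline: | P0 0-3 | P1 3-6 | P2 6-7 | P0 7-9 | P3 9-11 | P1 11-14 | P4 14-17 | P1 17-19 | P4 19-20 | P5 20-23 | P6 23-24 | P5 24-28 |
Completion: P0=9  P1=19  P2=7  P3=11  P4=20  P5=28  P6=24
Turnaround (C−A): P0=9  P1=18  P2=4  P3=6  P4=10  P5=9  P6=4
Waiting(P4) = turnaround − burst = 10 − 4 = 6

6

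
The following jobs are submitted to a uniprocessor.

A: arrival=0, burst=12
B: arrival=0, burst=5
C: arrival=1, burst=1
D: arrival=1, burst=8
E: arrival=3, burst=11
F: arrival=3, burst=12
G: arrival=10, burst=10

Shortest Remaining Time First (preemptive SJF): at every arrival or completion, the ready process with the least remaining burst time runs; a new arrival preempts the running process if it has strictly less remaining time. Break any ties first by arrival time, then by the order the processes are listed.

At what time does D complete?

14

Gantt: | B 0-1 | C 1-2 | B 2-6 | D 6-14 | G 14-24 | E 24-35 | A 35-47 | F 47-59 |
Completion: A=47  B=6  C=2  D=14  E=35  F=59  G=24
Turnaround (C−A): A=47  B=6  C=1  D=13  E=32  F=56  G=14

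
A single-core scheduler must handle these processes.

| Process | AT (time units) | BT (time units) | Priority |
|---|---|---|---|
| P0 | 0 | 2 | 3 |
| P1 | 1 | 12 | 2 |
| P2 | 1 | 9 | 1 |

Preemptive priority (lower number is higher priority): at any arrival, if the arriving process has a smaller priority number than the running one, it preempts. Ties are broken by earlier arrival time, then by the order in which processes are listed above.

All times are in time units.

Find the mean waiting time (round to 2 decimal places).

10.00

Timeline: | P0 0-1 | P2 1-10 | P1 10-22 | P0 22-23 |
Completion: P0=23  P1=22  P2=10
Turnaround (C−A): P0=23  P1=21  P2=9
Waiting times: P0=21, P1=9, P2=0
Average waiting = (21+9+0) / 3 = 30/3 = 10.00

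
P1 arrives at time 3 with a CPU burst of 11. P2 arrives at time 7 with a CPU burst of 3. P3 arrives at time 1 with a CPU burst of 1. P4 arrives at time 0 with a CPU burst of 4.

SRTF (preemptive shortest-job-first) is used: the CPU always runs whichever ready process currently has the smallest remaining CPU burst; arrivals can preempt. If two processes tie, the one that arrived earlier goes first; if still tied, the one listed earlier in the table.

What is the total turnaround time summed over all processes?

Timeline: | P4 0-1 | P3 1-2 | P4 2-5 | P1 5-7 | P2 7-10 | P1 10-19 |
Completion: P1=19  P2=10  P3=2  P4=5
Turnaround = completion − arrival: P1=16, P2=3, P3=1, P4=5
Total turnaround = 16 + 3 + 1 + 5 = 25

25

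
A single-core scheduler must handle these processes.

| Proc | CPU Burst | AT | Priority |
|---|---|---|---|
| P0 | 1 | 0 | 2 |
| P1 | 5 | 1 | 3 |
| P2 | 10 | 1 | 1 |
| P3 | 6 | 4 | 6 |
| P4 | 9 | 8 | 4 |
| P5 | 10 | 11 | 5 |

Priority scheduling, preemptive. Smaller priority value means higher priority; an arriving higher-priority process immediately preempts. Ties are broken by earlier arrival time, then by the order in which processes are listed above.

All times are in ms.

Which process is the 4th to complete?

Schedule: | P0 0-1 | P2 1-11 | P1 11-16 | P4 16-25 | P5 25-35 | P3 35-41 |
Completion: P0=1  P1=16  P2=11  P3=41  P4=25  P5=35
Turnaround (C−A): P0=1  P1=15  P2=10  P3=37  P4=17  P5=24
Finish order: P0 → P2 → P1 → P4 → P5 → P3

P4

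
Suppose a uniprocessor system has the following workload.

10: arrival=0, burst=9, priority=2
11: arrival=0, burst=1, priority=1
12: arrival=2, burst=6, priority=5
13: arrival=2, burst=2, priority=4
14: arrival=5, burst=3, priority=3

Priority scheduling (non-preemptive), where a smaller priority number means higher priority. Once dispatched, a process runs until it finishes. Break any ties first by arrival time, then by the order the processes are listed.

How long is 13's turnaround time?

13

Schedule: | 11 0-1 | 10 1-10 | 14 10-13 | 13 13-15 | 12 15-21 |
Completion: 10=10  11=1  12=21  13=15  14=13
Turnaround(13) = completion − arrival = 15 − 2 = 13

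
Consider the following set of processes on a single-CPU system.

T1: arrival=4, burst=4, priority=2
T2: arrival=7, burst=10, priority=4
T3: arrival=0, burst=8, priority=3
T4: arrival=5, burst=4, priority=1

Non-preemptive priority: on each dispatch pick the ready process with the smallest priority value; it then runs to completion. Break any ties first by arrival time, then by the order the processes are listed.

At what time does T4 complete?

12

Timeline: | T3 0-8 | T4 8-12 | T1 12-16 | T2 16-26 |
Completion: T1=16  T2=26  T3=8  T4=12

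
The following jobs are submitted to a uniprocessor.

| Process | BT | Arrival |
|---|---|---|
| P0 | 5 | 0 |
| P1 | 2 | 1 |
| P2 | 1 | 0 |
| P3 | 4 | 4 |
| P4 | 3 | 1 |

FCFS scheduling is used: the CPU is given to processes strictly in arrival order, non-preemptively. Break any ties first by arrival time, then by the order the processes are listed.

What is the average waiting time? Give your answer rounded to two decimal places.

4.80

Schedule: | P0 0-5 | P2 5-6 | P1 6-8 | P4 8-11 | P3 11-15 |
Completion: P0=5  P1=8  P2=6  P3=15  P4=11
Turnaround (C−A): P0=5  P1=7  P2=6  P3=11  P4=10
Waiting times: P0=0, P1=5, P2=5, P3=7, P4=7
Average waiting = (0+5+5+7+7) / 5 = 24/5 = 4.80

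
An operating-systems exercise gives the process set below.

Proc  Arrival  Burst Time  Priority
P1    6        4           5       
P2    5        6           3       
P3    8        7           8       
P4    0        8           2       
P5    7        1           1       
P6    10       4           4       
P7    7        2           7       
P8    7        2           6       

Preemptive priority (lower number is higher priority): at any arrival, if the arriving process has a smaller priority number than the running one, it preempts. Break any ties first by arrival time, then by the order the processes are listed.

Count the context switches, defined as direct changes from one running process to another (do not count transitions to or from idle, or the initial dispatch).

8

Schedule: | P4 0-7 | P5 7-8 | P4 8-9 | P2 9-15 | P6 15-19 | P1 19-23 | P8 23-25 | P7 25-27 | P3 27-34 |
Completion: P1=23  P2=15  P3=34  P4=9  P5=8  P6=19  P7=27  P8=25
Turnaround (C−A): P1=17  P2=10  P3=26  P4=9  P5=1  P6=9  P7=20  P8=18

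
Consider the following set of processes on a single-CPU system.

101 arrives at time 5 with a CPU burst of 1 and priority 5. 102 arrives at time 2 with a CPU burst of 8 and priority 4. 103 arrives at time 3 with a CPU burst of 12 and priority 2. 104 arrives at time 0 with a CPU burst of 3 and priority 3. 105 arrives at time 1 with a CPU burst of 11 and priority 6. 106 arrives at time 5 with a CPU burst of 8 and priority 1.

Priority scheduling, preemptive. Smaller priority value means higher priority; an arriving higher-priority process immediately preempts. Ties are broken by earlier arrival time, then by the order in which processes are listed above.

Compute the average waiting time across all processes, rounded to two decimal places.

Timeline: | 104 0-3 | 103 3-5 | 106 5-13 | 103 13-23 | 102 23-31 | 101 31-32 | 105 32-43 |
Completion: 101=32  102=31  103=23  104=3  105=43  106=13
Turnaround (C−A): 101=27  102=29  103=20  104=3  105=42  106=8
Waiting times: 101=26, 102=21, 103=8, 104=0, 105=31, 106=0
Average waiting = (26+21+8+0+31+0) / 6 = 86/6 = 14.33

14.33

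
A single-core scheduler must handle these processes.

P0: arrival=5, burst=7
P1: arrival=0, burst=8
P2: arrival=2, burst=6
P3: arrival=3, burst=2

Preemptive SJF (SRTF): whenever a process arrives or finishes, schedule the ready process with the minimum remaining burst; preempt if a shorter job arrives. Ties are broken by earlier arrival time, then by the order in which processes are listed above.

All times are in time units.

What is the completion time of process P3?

Gantt: | P1 0-3 | P3 3-5 | P1 5-10 | P2 10-16 | P0 16-23 |
Completion: P0=23  P1=10  P2=16  P3=5
Turnaround (C−A): P0=18  P1=10  P2=14  P3=2

5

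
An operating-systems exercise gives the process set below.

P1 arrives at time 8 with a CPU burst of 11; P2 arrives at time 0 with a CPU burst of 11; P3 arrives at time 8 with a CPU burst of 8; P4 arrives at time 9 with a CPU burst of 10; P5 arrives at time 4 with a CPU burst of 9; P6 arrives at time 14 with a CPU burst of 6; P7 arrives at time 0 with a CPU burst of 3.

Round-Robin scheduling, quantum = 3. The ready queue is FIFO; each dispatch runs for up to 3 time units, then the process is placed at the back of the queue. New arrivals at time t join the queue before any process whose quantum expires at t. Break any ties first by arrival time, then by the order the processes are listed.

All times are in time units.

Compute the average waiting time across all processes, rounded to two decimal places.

29.14

Timeline: | P2 0-3 | P7 3-6 | P2 6-9 | P5 9-12 | P1 12-15 | P3 15-18 | P4 18-21 | P2 21-24 | P5 24-27 | P6 27-30 | P1 30-33 | P3 33-36 | P4 36-39 | P2 39-41 | P5 41-44 | P6 44-47 | P1 47-50 | P3 50-52 | P4 52-55 | P1 55-57 | P4 57-58 |
Completion: P1=57  P2=41  P3=52  P4=58  P5=44  P6=47  P7=6
Turnaround (C−A): P1=49  P2=41  P3=44  P4=49  P5=40  P6=33  P7=6
Waiting times: P1=38, P2=30, P3=36, P4=39, P5=31, P6=27, P7=3
Average waiting = (38+30+36+39+31+27+3) / 7 = 204/7 = 29.14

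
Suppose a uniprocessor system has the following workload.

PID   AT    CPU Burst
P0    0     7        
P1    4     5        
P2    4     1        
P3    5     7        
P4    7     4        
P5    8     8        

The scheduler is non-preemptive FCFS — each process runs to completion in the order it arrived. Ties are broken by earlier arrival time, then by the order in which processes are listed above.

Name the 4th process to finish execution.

P3

Gantt: | P0 0-7 | P1 7-12 | P2 12-13 | P3 13-20 | P4 20-24 | P5 24-32 |
Completion: P0=7  P1=12  P2=13  P3=20  P4=24  P5=32
Turnaround (C−A): P0=7  P1=8  P2=9  P3=15  P4=17  P5=24
Finish order: P0 → P1 → P2 → P3 → P4 → P5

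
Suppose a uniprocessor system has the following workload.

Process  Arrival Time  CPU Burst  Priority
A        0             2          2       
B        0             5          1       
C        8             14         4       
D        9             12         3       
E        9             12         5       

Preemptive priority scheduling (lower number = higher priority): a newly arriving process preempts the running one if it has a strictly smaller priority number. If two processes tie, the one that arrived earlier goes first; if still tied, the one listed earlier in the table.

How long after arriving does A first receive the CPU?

Gantt: | B 0-5 | A 5-7 | idle 7-8 | C 8-9 | D 9-21 | C 21-34 | E 34-46 |
Completion: A=7  B=5  C=34  D=21  E=46
Turnaround (C−A): A=7  B=5  C=26  D=12  E=37
Response(A) = first start − arrival = 5 − 0 = 5

5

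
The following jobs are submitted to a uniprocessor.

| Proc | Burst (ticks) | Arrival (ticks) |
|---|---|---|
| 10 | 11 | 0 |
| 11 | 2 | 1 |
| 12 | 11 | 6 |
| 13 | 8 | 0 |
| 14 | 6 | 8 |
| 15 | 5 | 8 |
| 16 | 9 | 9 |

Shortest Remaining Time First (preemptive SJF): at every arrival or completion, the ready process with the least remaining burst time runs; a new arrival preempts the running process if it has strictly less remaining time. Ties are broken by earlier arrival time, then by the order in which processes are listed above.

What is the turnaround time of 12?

46

Schedule: | 13 0-1 | 11 1-3 | 13 3-10 | 15 10-15 | 14 15-21 | 16 21-30 | 10 30-41 | 12 41-52 |
Completion: 10=41  11=3  12=52  13=10  14=21  15=15  16=30
Turnaround (C−A): 10=41  11=2  12=46  13=10  14=13  15=7  16=21
Turnaround(12) = completion − arrival = 52 − 6 = 46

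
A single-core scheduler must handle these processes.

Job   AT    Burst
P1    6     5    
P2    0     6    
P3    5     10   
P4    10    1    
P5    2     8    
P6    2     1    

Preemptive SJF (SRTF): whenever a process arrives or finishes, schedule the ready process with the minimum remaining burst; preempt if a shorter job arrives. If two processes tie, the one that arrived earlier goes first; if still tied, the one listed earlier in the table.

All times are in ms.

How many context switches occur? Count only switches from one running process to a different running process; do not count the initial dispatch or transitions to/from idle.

7

Schedule: | P2 0-2 | P6 2-3 | P2 3-7 | P1 7-10 | P4 10-11 | P1 11-13 | P5 13-21 | P3 21-31 |
Completion: P1=13  P2=7  P3=31  P4=11  P5=21  P6=3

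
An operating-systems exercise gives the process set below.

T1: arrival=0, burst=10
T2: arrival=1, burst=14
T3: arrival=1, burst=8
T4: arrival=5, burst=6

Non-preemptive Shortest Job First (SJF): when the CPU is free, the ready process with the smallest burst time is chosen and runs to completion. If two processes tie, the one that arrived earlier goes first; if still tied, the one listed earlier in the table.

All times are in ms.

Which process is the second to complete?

T4

Gantt: | T1 0-10 | T4 10-16 | T3 16-24 | T2 24-38 |
Completion: T1=10  T2=38  T3=24  T4=16
Turnaround (C−A): T1=10  T2=37  T3=23  T4=11
Finish order: T1 → T4 → T3 → T2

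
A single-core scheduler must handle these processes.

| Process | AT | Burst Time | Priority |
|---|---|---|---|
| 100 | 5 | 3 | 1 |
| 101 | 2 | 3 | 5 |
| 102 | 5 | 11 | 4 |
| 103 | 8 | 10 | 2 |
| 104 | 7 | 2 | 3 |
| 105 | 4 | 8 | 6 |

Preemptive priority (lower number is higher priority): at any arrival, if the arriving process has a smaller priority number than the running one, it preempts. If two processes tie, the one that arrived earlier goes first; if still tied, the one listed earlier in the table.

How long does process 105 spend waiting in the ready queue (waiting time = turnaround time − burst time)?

27

Schedule: | idle 0-2 | 101 2-5 | 100 5-8 | 103 8-18 | 104 18-20 | 102 20-31 | 105 31-39 |
Completion: 100=8  101=5  102=31  103=18  104=20  105=39
Turnaround (C−A): 100=3  101=3  102=26  103=10  104=13  105=35
Waiting(105) = turnaround − burst = 35 − 8 = 27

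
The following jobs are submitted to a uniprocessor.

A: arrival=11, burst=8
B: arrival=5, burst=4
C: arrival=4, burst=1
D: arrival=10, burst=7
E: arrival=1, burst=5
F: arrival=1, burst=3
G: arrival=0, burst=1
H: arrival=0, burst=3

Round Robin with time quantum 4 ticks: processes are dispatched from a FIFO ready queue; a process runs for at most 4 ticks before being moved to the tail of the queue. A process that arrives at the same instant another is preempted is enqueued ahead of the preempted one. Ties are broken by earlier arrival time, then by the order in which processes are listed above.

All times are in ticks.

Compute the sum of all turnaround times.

89

Gantt: | G 0-1 | H 1-4 | E 4-8 | F 8-11 | C 11-12 | B 12-16 | E 16-17 | D 17-21 | A 21-25 | D 25-28 | A 28-32 |
Completion: A=32  B=16  C=12  D=28  E=17  F=11  G=1  H=4
Turnaround (C−A): A=21  B=11  C=8  D=18  E=16  F=10  G=1  H=4
Turnaround = completion − arrival: A=21, B=11, C=8, D=18, E=16, F=10, G=1, H=4
Total turnaround = 21 + 11 + 8 + 18 + 16 + 10 + 1 + 4 = 89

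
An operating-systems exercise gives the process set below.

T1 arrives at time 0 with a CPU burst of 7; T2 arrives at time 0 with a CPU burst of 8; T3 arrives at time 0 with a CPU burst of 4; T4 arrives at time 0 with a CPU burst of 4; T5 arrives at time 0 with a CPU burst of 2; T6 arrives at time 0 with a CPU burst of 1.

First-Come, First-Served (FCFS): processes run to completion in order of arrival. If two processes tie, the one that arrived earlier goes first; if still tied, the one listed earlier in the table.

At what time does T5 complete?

Gantt: | T1 0-7 | T2 7-15 | T3 15-19 | T4 19-23 | T5 23-25 | T6 25-26 |
Completion: T1=7  T2=15  T3=19  T4=23  T5=25  T6=26
Turnaround (C−A): T1=7  T2=15  T3=19  T4=23  T5=25  T6=26

25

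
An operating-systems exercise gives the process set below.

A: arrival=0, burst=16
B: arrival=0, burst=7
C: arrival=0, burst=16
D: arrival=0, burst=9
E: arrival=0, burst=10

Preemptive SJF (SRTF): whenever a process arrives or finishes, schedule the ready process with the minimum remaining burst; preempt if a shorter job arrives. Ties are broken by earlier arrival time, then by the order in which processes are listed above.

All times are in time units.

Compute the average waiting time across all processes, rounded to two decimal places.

Schedule: | B 0-7 | D 7-16 | E 16-26 | A 26-42 | C 42-58 |
Completion: A=42  B=7  C=58  D=16  E=26
Turnaround (C−A): A=42  B=7  C=58  D=16  E=26
Waiting times: A=26, B=0, C=42, D=7, E=16
Average waiting = (26+0+42+7+16) / 5 = 91/5 = 18.20

18.20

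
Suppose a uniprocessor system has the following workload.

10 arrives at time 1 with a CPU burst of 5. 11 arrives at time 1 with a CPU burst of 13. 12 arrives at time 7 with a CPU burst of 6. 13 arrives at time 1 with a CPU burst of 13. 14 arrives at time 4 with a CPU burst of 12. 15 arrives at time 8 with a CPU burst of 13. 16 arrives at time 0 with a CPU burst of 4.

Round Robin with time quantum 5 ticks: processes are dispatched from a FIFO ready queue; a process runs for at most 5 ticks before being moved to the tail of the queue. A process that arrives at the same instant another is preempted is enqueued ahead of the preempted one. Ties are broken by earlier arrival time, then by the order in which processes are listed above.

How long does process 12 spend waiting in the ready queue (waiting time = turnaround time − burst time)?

37

Schedule: | 16 0-4 | 10 4-9 | 11 9-14 | 13 14-19 | 14 19-24 | 12 24-29 | 15 29-34 | 11 34-39 | 13 39-44 | 14 44-49 | 12 49-50 | 15 50-55 | 11 55-58 | 13 58-61 | 14 61-63 | 15 63-66 |
Completion: 10=9  11=58  12=50  13=61  14=63  15=66  16=4
Turnaround (C−A): 10=8  11=57  12=43  13=60  14=59  15=58  16=4
Waiting(12) = turnaround − burst = 43 − 6 = 37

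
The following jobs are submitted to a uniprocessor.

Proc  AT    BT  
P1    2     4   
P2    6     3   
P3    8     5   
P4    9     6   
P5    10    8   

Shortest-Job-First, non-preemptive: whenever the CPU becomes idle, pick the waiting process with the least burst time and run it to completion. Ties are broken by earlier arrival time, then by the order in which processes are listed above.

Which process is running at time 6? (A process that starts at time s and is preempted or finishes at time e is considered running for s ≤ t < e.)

Timeline: | idle 0-2 | P1 2-6 | P2 6-9 | P3 9-14 | P4 14-20 | P5 20-28 |
Completion: P1=6  P2=9  P3=14  P4=20  P5=28

P2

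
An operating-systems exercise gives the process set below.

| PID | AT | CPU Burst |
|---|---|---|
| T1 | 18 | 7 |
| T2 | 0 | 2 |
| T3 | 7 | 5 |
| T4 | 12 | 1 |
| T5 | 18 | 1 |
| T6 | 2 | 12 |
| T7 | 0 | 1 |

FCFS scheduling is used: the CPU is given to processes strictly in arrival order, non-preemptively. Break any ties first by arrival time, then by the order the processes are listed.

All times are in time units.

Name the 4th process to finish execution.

T3

Timeline: | T2 0-2 | T7 2-3 | T6 3-15 | T3 15-20 | T4 20-21 | T1 21-28 | T5 28-29 |
Completion: T1=28  T2=2  T3=20  T4=21  T5=29  T6=15  T7=3
Finish order: T2 → T7 → T6 → T3 → T4 → T1 → T5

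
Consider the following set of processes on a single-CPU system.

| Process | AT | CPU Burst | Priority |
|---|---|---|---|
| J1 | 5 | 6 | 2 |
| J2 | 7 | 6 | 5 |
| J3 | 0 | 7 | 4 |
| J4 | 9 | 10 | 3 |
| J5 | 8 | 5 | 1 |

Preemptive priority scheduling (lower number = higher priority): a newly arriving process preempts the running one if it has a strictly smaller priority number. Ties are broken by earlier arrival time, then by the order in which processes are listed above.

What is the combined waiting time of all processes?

Gantt: | J3 0-5 | J1 5-8 | J5 8-13 | J1 13-16 | J4 16-26 | J3 26-28 | J2 28-34 |
Completion: J1=16  J2=34  J3=28  J4=26  J5=13
Turnaround (C−A): J1=11  J2=27  J3=28  J4=17  J5=5
Waiting = turnaround − burst: J1=5, J2=21, J3=21, J4=7, J5=0
Total waiting = 5 + 21 + 21 + 7 + 0 = 54

54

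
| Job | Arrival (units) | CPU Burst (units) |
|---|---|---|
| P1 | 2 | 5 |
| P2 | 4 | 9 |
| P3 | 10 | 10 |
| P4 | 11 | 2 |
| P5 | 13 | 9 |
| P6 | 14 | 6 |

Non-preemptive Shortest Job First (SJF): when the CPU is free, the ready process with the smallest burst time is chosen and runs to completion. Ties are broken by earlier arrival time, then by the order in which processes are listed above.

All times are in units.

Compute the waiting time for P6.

4

Schedule: | idle 0-2 | P1 2-7 | P2 7-16 | P4 16-18 | P6 18-24 | P5 24-33 | P3 33-43 |
Completion: P1=7  P2=16  P3=43  P4=18  P5=33  P6=24
Waiting(P6) = turnaround − burst = 10 − 6 = 4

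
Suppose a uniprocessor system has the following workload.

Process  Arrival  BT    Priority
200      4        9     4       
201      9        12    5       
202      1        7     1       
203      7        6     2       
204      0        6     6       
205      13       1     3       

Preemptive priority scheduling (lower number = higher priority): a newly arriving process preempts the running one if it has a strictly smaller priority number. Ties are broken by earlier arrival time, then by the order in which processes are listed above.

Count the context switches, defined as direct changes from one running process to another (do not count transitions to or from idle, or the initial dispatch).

Schedule: | 204 0-1 | 202 1-8 | 203 8-14 | 205 14-15 | 200 15-24 | 201 24-36 | 204 36-41 |
Completion: 200=24  201=36  202=8  203=14  204=41  205=15

6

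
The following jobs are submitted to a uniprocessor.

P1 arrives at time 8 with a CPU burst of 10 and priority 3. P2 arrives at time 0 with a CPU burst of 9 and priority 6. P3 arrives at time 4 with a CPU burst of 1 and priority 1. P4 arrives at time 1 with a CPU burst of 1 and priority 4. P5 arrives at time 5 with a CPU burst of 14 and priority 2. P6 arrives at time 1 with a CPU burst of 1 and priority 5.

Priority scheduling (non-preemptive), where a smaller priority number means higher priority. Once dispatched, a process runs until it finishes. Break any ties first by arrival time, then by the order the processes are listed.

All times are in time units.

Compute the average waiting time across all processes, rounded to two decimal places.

15.50

Schedule: | P2 0-9 | P3 9-10 | P5 10-24 | P1 24-34 | P4 34-35 | P6 35-36 |
Completion: P1=34  P2=9  P3=10  P4=35  P5=24  P6=36
Turnaround (C−A): P1=26  P2=9  P3=6  P4=34  P5=19  P6=35
Waiting times: P1=16, P2=0, P3=5, P4=33, P5=5, P6=34
Average waiting = (16+0+5+33+5+34) / 6 = 93/6 = 15.50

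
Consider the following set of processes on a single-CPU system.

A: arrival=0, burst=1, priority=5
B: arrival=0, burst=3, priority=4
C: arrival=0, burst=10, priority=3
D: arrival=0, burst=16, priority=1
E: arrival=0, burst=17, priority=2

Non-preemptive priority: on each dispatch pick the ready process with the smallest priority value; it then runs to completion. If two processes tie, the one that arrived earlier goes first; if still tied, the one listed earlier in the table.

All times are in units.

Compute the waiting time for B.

43

Schedule: | D 0-16 | E 16-33 | C 33-43 | B 43-46 | A 46-47 |
Completion: A=47  B=46  C=43  D=16  E=33
Waiting(B) = turnaround − burst = 46 − 3 = 43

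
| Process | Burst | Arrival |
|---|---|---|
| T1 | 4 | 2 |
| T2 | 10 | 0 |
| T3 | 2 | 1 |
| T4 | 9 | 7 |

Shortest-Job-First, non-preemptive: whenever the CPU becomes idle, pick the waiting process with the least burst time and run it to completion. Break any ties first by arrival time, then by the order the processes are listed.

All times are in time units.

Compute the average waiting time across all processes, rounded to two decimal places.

7.00

Gantt: | T2 0-10 | T3 10-12 | T1 12-16 | T4 16-25 |
Completion: T1=16  T2=10  T3=12  T4=25
Waiting times: T1=10, T2=0, T3=9, T4=9
Average waiting = (10+0+9+9) / 4 = 28/4 = 7.00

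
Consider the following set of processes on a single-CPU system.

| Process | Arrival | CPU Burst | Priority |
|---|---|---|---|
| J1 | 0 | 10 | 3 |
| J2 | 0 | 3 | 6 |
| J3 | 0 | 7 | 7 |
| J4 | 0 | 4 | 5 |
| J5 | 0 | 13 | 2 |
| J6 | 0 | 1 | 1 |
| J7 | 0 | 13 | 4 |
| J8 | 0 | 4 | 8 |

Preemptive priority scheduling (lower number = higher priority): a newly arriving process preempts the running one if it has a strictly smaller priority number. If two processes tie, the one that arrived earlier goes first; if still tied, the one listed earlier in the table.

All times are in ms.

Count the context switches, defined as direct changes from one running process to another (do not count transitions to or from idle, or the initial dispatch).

7

Schedule: | J6 0-1 | J5 1-14 | J1 14-24 | J7 24-37 | J4 37-41 | J2 41-44 | J3 44-51 | J8 51-55 |
Completion: J1=24  J2=44  J3=51  J4=41  J5=14  J6=1  J7=37  J8=55
Turnaround (C−A): J1=24  J2=44  J3=51  J4=41  J5=14  J6=1  J7=37  J8=55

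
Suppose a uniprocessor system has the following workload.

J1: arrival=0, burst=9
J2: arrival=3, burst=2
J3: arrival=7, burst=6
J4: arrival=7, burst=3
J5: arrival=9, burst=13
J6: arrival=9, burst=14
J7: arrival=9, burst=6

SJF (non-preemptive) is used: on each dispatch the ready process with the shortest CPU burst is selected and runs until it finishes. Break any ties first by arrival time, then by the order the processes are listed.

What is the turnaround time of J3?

13

Schedule: | J1 0-9 | J2 9-11 | J4 11-14 | J3 14-20 | J7 20-26 | J5 26-39 | J6 39-53 |
Completion: J1=9  J2=11  J3=20  J4=14  J5=39  J6=53  J7=26
Turnaround (C−A): J1=9  J2=8  J3=13  J4=7  J5=30  J6=44  J7=17
Turnaround(J3) = completion − arrival = 20 − 7 = 13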